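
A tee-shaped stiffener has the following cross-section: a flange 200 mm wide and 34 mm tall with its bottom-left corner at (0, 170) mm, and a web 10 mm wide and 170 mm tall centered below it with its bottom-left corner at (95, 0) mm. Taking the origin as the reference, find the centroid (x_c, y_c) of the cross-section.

web: A = 10 × 170 = 1700.00, centroid at (100.00, 85.00).
flange: A = 200 × 34 = 6800.00, centroid at (100.00, 187.00).
ΣA = 8500.00 mm², ΣAx_c = 850000.00 mm³, ΣAy_c = 1416100.00 mm³.
x_c = 850000.00/8500.00 = 100.00 mm; y_c = 1416100.00/8500.00 = 166.60 mm.

x_c = 100.00 mm, y_c = 166.60 mm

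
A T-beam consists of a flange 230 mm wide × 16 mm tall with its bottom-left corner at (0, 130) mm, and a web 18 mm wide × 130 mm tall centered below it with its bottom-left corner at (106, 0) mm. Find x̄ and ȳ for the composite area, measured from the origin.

x̄ = 115.00 mm, ȳ = 109.62 mm

web: A = 18 × 130 = 2340.00, centroid at (115.00, 65.00).
flange: A = 230 × 16 = 3680.00, centroid at (115.00, 138.00).
ΣA = 6020.00 mm²
ΣAx̄ = (2340.00)(115.00) + (3680.00)(115.00) = 692300.00 mm³
ΣAȳ = (2340.00)(65.00) + (3680.00)(138.00) = 659940.00 mm³
x̄ = 692300.00 / 6020.00 = 115.00 mm
ȳ = 659940.00 / 6020.00 = 109.62 mm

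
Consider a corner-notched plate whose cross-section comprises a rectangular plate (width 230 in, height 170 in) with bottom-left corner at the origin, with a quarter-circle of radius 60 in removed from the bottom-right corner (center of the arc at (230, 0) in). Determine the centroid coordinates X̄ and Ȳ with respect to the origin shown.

plate: A = 230 × 170 = 39100.00, centroid at (115.00, 85.00).
removed quarter-circle: A = −¼π·60² = -2827.43, centroid at (204.54, 25.46).
ΣA = 36272.57 in², ΣAX̄ = 3918190.32 in³, ΣAȲ = 3251500.00 in³.
X̄ = 3918190.32/36272.57 = 108.02 in; Ȳ = 3251500.00/36272.57 = 89.64 in.

X̄ = 108.02 in, Ȳ = 89.64 in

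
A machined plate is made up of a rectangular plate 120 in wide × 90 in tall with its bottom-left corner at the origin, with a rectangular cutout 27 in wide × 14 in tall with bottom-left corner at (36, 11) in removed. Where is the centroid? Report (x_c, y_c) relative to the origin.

plate: A = 120 × 90 = 10800.00, centroid at (60.00, 45.00).
hole: A = −(27 × 14) = -378.00, centroid at (49.50, 18.00).
ΣA = 10422.00 in²
ΣAx_c = (10800.00)(60.00) + (-378.00)(49.50) = 629289.00 in³
ΣAy_c = (10800.00)(45.00) + (-378.00)(18.00) = 479196.00 in³
x_c = 629289.00 / 10422.00 = 60.38 in
y_c = 479196.00 / 10422.00 = 45.98 in

x_c = 60.38 in, y_c = 45.98 in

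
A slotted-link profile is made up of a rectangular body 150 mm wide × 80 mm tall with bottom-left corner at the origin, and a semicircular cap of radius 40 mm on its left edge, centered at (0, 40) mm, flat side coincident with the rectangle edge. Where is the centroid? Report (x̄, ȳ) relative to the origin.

x̄ = 59.07 mm, ȳ = 40.00 mm

Part | A | x̄ᵢ | ȳᵢ | A·x̄ᵢ | A·ȳᵢ
rectangular body | 12000.00 | 75.00 | 40.00 | 900000.00 | 480000.00
semicircular end | 2513.27 | -16.98 | 40.00 | -42666.67 | 100530.96
Σ | 14513.27 |  |  | 857333.33 | 580530.96
x̄ = 857333.33 / 14513.27 = 59.07 mm
ȳ = 580530.96 / 14513.27 = 40.00 mm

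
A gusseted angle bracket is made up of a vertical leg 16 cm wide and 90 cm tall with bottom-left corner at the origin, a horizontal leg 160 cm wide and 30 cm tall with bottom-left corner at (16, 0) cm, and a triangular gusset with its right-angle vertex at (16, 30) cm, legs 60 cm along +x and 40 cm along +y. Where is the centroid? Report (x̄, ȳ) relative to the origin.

Part | A | x̄ᵢ | ȳᵢ | A·x̄ᵢ | A·ȳᵢ
vertical leg | 1440.00 | 8.00 | 45.00 | 11520.00 | 64800.00
horizontal leg | 4800.00 | 96.00 | 15.00 | 460800.00 | 72000.00
gusset | 1200.00 | 36.00 | 43.33 | 43200.00 | 52000.00
Σ | 7440.00 |  |  | 515520.00 | 188800.00
x̄ = 515520.00 / 7440.00 = 69.29 cm
ȳ = 188800.00 / 7440.00 = 25.38 cm

x̄ = 69.29 cm, ȳ = 25.38 cm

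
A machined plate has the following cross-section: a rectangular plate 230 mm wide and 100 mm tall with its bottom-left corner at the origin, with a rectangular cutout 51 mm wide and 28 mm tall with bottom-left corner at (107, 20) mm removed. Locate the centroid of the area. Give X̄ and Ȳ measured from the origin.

plate: A = 230 × 100 = 23000.00, centroid at (115.00, 50.00).
hole: A = −(51 × 28) = -1428.00, centroid at (132.50, 34.00).
ΣA = 21572.00 mm², ΣAX̄ = 2455790.00 mm³, ΣAȲ = 1101448.00 mm³.
X̄ = 2455790.00/21572.00 = 113.84 mm; Ȳ = 1101448.00/21572.00 = 51.06 mm.

X̄ = 113.84 mm, Ȳ = 51.06 mm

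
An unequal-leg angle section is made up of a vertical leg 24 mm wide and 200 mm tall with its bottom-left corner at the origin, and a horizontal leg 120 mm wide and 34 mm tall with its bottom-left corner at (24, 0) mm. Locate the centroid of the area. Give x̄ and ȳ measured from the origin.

vertical leg: A = 24 × 200 = 4800.00, centroid at (12.00, 100.00).
horizontal leg: A = 120 × 34 = 4080.00, centroid at (84.00, 17.00).
ΣA = 8880.00 mm²
ΣAx̄ = (4800.00)(12.00) + (4080.00)(84.00) = 400320.00 mm³
ΣAȳ = (4800.00)(100.00) + (4080.00)(17.00) = 549360.00 mm³
x̄ = 400320.00 / 8880.00 = 45.08 mm
ȳ = 549360.00 / 8880.00 = 61.86 mm

x̄ = 45.08 mm, ȳ = 61.86 mm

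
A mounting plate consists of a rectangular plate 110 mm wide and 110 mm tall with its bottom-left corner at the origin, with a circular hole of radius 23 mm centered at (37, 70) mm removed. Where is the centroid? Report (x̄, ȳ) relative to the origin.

x̄ = 57.87 mm, ȳ = 52.61 mm

Part | A | x̄ᵢ | ȳᵢ | A·x̄ᵢ | A·ȳᵢ
plate | 12100.00 | 55.00 | 55.00 | 665500.00 | 665500.00
hole | -1661.90 | 37.00 | 70.00 | -61490.39 | -116333.18
Σ | 10438.10 |  |  | 604009.61 | 549166.82
x̄ = 604009.61 / 10438.10 = 57.87 mm
ȳ = 549166.82 / 10438.10 = 52.61 mm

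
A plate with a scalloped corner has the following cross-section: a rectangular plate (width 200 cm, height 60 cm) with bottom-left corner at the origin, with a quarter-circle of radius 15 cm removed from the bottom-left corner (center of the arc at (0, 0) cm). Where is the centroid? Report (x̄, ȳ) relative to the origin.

Part | A | x̄ᵢ | ȳᵢ | A·x̄ᵢ | A·ȳᵢ
plate | 12000.00 | 100.00 | 30.00 | 1200000.00 | 360000.00
removed quarter-circle | -176.71 | 6.37 | 6.37 | -1125.00 | -1125.00
Σ | 11823.29 |  |  | 1198875.00 | 358875.00
x̄ = 1198875.00 / 11823.29 = 101.40 cm
ȳ = 358875.00 / 11823.29 = 30.35 cm

x̄ = 101.40 cm, ȳ = 30.35 cm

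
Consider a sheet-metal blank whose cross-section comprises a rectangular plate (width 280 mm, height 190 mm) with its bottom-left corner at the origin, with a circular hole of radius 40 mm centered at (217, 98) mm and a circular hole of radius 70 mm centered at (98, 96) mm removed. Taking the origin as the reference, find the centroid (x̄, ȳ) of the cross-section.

Part | A | x̄ᵢ | ȳᵢ | A·x̄ᵢ | A·ȳᵢ
plate | 53200.00 | 140.00 | 95.00 | 7448000.00 | 5054000.00
hole 1 | -5026.55 | 217.00 | 98.00 | -1090760.97 | -492601.73
hole 2 | -15393.80 | 98.00 | 96.00 | -1508592.79 | -1477805.18
Σ | 32779.65 |  |  | 4848646.24 | 3083593.09
x̄ = 4848646.24 / 32779.65 = 147.92 mm
ȳ = 3083593.09 / 32779.65 = 94.07 mm

x̄ = 147.92 mm, ȳ = 94.07 mm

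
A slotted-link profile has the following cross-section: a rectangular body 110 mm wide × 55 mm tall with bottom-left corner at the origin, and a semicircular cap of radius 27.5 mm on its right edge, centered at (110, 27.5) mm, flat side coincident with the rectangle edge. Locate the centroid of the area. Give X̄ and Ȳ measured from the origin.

rectangular body: A = 110 × 55 = 6050.00, centroid at (55.00, 27.50).
semicircular end: A = ½π·27.5² = 1187.91, centroid at (121.67, 27.50).
ΣA = 7237.91 mm²
ΣAX̄ = (6050.00)(55.00) + (1187.91)(121.67) = 477285.20 mm³
ΣAȲ = (6050.00)(27.50) + (1187.91)(27.50) = 199042.65 mm³
X̄ = 477285.20 / 7237.91 = 65.94 mm
Ȳ = 199042.65 / 7237.91 = 27.50 mm

X̄ = 65.94 mm, Ȳ = 27.50 mm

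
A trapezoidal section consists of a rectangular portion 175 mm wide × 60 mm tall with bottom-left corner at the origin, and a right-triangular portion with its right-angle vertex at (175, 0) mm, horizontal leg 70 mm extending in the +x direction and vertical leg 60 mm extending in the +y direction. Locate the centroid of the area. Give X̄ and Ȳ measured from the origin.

X̄ = 105.97 mm, Ȳ = 28.33 mm

Part | A | x̄ᵢ | ȳᵢ | A·x̄ᵢ | A·ȳᵢ
rectangular portion | 10500.00 | 87.50 | 30.00 | 918750.00 | 315000.00
triangular portion | 2100.00 | 198.33 | 20.00 | 416500.00 | 42000.00
Σ | 12600.00 |  |  | 1335250.00 | 357000.00
X̄ = 1335250.00 / 12600.00 = 105.97 mm
Ȳ = 357000.00 / 12600.00 = 28.33 mm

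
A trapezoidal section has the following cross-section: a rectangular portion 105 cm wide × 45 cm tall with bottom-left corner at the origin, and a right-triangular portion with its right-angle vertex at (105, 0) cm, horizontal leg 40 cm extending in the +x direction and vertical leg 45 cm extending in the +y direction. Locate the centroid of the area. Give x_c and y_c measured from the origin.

x_c = 63.03 cm, y_c = 21.30 cm

rectangular portion: A = 105 × 45 = 4725.00, centroid at (52.50, 22.50).
triangular portion: A = ½·40·45 = 900.00, centroid at (118.33, 15.00).
ΣA = 5625.00 cm²
ΣAx_c = (4725.00)(52.50) + (900.00)(118.33) = 354562.50 cm³
ΣAy_c = (4725.00)(22.50) + (900.00)(15.00) = 119812.50 cm³
x_c = 354562.50 / 5625.00 = 63.03 cm
y_c = 119812.50 / 5625.00 = 21.30 cm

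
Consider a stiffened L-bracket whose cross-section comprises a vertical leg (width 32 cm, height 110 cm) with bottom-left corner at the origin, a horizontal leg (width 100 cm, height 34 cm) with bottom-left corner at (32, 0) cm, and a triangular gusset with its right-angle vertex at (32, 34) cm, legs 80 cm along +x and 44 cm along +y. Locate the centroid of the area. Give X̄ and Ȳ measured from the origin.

vertical leg: A = 32 × 110 = 3520.00, centroid at (16.00, 55.00).
horizontal leg: A = 100 × 34 = 3400.00, centroid at (82.00, 17.00).
gusset: A = ½·80·44 = 1760.00, centroid at (58.67, 48.67).
ΣA = 8680.00 cm²
ΣAX̄ = (3520.00)(16.00) + (3400.00)(82.00) + (1760.00)(58.67) = 438373.33 cm³
ΣAȲ = (3520.00)(55.00) + (3400.00)(17.00) + (1760.00)(48.67) = 337053.33 cm³
X̄ = 438373.33 / 8680.00 = 50.50 cm
Ȳ = 337053.33 / 8680.00 = 38.83 cm

X̄ = 50.50 cm, Ȳ = 38.83 cm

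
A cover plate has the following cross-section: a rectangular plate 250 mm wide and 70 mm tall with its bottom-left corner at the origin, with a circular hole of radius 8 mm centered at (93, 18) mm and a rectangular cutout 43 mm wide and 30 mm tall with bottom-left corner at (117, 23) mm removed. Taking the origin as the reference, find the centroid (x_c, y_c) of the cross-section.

x_c = 124.31 mm, y_c = 34.97 mm

plate: A = 250 × 70 = 17500.00, centroid at (125.00, 35.00).
hole 1: A = −π·8² = -201.06, centroid at (93.00, 18.00).
hole 2: A = −(43 × 30) = -1290.00, centroid at (138.50, 38.00).
ΣA = 16008.94 mm²
ΣAx_c = (17500.00)(125.00) + (-201.06)(93.00) + (-1290.00)(138.50) = 1990136.24 mm³
ΣAy_c = (17500.00)(35.00) + (-201.06)(18.00) + (-1290.00)(38.00) = 559860.89 mm³
x_c = 1990136.24 / 16008.94 = 124.31 mm
y_c = 559860.89 / 16008.94 = 34.97 mm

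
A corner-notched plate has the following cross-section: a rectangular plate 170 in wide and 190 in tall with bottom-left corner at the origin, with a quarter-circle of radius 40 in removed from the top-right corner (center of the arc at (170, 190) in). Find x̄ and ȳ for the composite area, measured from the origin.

plate: A = 170 × 190 = 32300.00, centroid at (85.00, 95.00).
removed quarter-circle: A = −¼π·40² = -1256.64, centroid at (153.02, 173.02).
ΣA = 31043.36 in², ΣAx̄ = 2553205.03 in³, ΣAȳ = 2851072.29 in³.
x̄ = 2553205.03/31043.36 = 82.25 in; ȳ = 2851072.29/31043.36 = 91.84 in.

x̄ = 82.25 in, ȳ = 91.84 in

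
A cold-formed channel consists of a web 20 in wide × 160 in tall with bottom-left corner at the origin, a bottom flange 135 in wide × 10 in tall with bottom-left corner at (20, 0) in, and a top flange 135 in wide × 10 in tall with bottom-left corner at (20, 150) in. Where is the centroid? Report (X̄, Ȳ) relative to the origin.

X̄ = 45.47 in, Ȳ = 80.00 in

web: A = 20 × 160 = 3200.00, centroid at (10.00, 80.00).
bottom flange: A = 135 × 10 = 1350.00, centroid at (87.50, 5.00).
top flange: A = 135 × 10 = 1350.00, centroid at (87.50, 155.00).
ΣA = 5900.00 in²
ΣAX̄ = (3200.00)(10.00) + (1350.00)(87.50) + (1350.00)(87.50) = 268250.00 in³
ΣAȲ = (3200.00)(80.00) + (1350.00)(5.00) + (1350.00)(155.00) = 472000.00 in³
X̄ = 268250.00 / 5900.00 = 45.47 in
Ȳ = 472000.00 / 5900.00 = 80.00 in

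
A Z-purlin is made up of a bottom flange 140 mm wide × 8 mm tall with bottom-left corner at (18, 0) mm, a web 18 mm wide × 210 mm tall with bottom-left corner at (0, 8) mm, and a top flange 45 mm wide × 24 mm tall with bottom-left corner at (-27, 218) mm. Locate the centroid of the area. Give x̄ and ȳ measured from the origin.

Part | A | x̄ᵢ | ȳᵢ | A·x̄ᵢ | A·ȳᵢ
bottom flange | 1120.00 | 88.00 | 4.00 | 98560.00 | 4480.00
web | 3780.00 | 9.00 | 113.00 | 34020.00 | 427140.00
top flange | 1080.00 | -4.50 | 230.00 | -4860.00 | 248400.00
Σ | 5980.00 |  |  | 127720.00 | 680020.00
x̄ = 127720.00 / 5980.00 = 21.36 mm
ȳ = 680020.00 / 5980.00 = 113.72 mm

x̄ = 21.36 mm, ȳ = 113.72 mm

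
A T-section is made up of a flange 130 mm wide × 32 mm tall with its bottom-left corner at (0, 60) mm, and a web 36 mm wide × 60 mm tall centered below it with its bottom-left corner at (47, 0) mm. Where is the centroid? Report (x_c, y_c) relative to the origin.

web: A = 36 × 60 = 2160.00, centroid at (65.00, 30.00).
flange: A = 130 × 32 = 4160.00, centroid at (65.00, 76.00).
ΣA = 6320.00 mm²
ΣAx_c = (2160.00)(65.00) + (4160.00)(65.00) = 410800.00 mm³
ΣAy_c = (2160.00)(30.00) + (4160.00)(76.00) = 380960.00 mm³
x_c = 410800.00 / 6320.00 = 65.00 mm
y_c = 380960.00 / 6320.00 = 60.28 mm

x_c = 65.00 mm, y_c = 60.28 mm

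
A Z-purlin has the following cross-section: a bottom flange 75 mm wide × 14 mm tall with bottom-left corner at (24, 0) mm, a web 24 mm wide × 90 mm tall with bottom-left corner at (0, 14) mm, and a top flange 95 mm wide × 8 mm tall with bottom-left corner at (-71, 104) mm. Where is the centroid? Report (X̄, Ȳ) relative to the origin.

X̄ = 18.30 mm, Ȳ = 54.63 mm

Part | A | x̄ᵢ | ȳᵢ | A·x̄ᵢ | A·ȳᵢ
bottom flange | 1050.00 | 61.50 | 7.00 | 64575.00 | 7350.00
web | 2160.00 | 12.00 | 59.00 | 25920.00 | 127440.00
top flange | 760.00 | -23.50 | 108.00 | -17860.00 | 82080.00
Σ | 3970.00 |  |  | 72635.00 | 216870.00
X̄ = 72635.00 / 3970.00 = 18.30 mm
Ȳ = 216870.00 / 3970.00 = 54.63 mm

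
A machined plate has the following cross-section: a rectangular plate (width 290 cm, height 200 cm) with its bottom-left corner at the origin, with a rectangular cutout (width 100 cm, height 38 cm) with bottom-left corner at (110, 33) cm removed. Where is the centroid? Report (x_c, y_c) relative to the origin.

plate: A = 290 × 200 = 58000.00, centroid at (145.00, 100.00).
hole: A = −(100 × 38) = -3800.00, centroid at (160.00, 52.00).
ΣA = 54200.00 cm², ΣAx_c = 7802000.00 cm³, ΣAy_c = 5602400.00 cm³.
x_c = 7802000.00/54200.00 = 143.95 cm; y_c = 5602400.00/54200.00 = 103.37 cm.

x_c = 143.95 cm, y_c = 103.37 cm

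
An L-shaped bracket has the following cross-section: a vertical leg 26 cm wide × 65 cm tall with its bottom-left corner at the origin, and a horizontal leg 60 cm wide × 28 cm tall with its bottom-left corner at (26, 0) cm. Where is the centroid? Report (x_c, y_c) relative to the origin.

x_c = 34.44 cm, y_c = 23.28 cm

vertical leg: A = 26 × 65 = 1690.00, centroid at (13.00, 32.50).
horizontal leg: A = 60 × 28 = 1680.00, centroid at (56.00, 14.00).
ΣA = 3370.00 cm²
ΣAx_c = (1690.00)(13.00) + (1680.00)(56.00) = 116050.00 cm³
ΣAy_c = (1690.00)(32.50) + (1680.00)(14.00) = 78445.00 cm³
x_c = 116050.00 / 3370.00 = 34.44 cm
y_c = 78445.00 / 3370.00 = 23.28 cm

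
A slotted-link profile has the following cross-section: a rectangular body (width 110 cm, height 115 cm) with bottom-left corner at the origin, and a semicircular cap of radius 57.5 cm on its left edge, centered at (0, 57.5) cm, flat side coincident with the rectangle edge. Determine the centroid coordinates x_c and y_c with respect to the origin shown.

x_c = 31.89 cm, y_c = 57.50 cm

rectangular body: A = 110 × 115 = 12650.00, centroid at (55.00, 57.50).
semicircular end: A = ½π·57.5² = 5193.45, centroid at (-24.40, 57.50).
ΣA = 17843.45 cm², ΣAx_c = 569010.42 cm³, ΣAy_c = 1025998.11 cm³.
x_c = 569010.42/17843.45 = 31.89 cm; y_c = 1025998.11/17843.45 = 57.50 cm.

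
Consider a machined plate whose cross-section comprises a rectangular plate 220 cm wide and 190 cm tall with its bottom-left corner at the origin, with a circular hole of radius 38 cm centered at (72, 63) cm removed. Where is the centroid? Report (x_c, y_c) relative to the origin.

x_c = 114.63 cm, y_c = 98.90 cm

plate: A = 220 × 190 = 41800.00, centroid at (110.00, 95.00).
hole: A = −π·38² = -4536.46, centroid at (72.00, 63.00).
ΣA = 37263.54 cm², ΣAx_c = 4271374.89 cm³, ΣAy_c = 3685203.03 cm³.
x_c = 4271374.89/37263.54 = 114.63 cm; y_c = 3685203.03/37263.54 = 98.90 cm.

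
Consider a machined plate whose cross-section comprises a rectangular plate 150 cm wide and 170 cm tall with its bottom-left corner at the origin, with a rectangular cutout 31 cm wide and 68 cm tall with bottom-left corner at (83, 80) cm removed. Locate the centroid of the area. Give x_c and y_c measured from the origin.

x_c = 72.88 cm, y_c = 82.39 cm

plate: A = 150 × 170 = 25500.00, centroid at (75.00, 85.00).
hole: A = −(31 × 68) = -2108.00, centroid at (98.50, 114.00).
ΣA = 23392.00 cm²
ΣAx_c = (25500.00)(75.00) + (-2108.00)(98.50) = 1704862.00 cm³
ΣAy_c = (25500.00)(85.00) + (-2108.00)(114.00) = 1927188.00 cm³
x_c = 1704862.00 / 23392.00 = 72.88 cm
y_c = 1927188.00 / 23392.00 = 82.39 cm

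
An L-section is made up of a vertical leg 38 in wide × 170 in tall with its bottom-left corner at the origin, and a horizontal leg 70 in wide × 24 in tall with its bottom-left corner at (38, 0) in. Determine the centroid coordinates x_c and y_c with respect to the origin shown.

Part | A | x̄ᵢ | ȳᵢ | A·x̄ᵢ | A·ȳᵢ
vertical leg | 6460.00 | 19.00 | 85.00 | 122740.00 | 549100.00
horizontal leg | 1680.00 | 73.00 | 12.00 | 122640.00 | 20160.00
Σ | 8140.00 |  |  | 245380.00 | 569260.00
x_c = 245380.00 / 8140.00 = 30.14 in
y_c = 569260.00 / 8140.00 = 69.93 in

x_c = 30.14 in, y_c = 69.93 in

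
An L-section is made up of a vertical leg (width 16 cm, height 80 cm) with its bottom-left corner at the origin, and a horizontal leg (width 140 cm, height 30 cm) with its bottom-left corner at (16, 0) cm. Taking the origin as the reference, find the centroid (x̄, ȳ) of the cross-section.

vertical leg: A = 16 × 80 = 1280.00, centroid at (8.00, 40.00).
horizontal leg: A = 140 × 30 = 4200.00, centroid at (86.00, 15.00).
ΣA = 5480.00 cm², ΣAx̄ = 371440.00 cm³, ΣAȳ = 114200.00 cm³.
x̄ = 371440.00/5480.00 = 67.78 cm; ȳ = 114200.00/5480.00 = 20.84 cm.

x̄ = 67.78 cm, ȳ = 20.84 cm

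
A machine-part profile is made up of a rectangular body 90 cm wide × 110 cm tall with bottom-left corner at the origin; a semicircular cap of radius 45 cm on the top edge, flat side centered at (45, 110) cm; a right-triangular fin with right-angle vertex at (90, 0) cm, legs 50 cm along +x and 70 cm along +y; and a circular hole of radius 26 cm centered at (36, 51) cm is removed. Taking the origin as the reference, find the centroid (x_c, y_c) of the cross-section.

x_c = 55.00 cm, y_c = 69.86 cm

rectangular body: A = 90 × 110 = 9900.00, centroid at (45.00, 55.00).
semicircular top: A = ½π·45² = 3180.86, centroid at (45.00, 129.10).
triangular fin: A = ½·50·70 = 1750.00, centroid at (106.67, 23.33).
hole: A = −π·26² = -2123.72, centroid at (36.00, 51.00).
ΣA = 12707.15 cm², ΣAx_c = 698851.68 cm³, ΣAy_c = 887668.67 cm³.
x_c = 698851.68/12707.15 = 55.00 cm; y_c = 887668.67/12707.15 = 69.86 cm.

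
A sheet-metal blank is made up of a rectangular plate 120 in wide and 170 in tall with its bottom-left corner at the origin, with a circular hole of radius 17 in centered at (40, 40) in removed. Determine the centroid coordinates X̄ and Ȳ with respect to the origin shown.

X̄ = 60.93 in, Ȳ = 87.10 in

plate: A = 120 × 170 = 20400.00, centroid at (60.00, 85.00).
hole: A = −π·17² = -907.92, centroid at (40.00, 40.00).
ΣA = 19492.08 in²
ΣAX̄ = (20400.00)(60.00) + (-907.92)(40.00) = 1187683.19 in³
ΣAȲ = (20400.00)(85.00) + (-907.92)(40.00) = 1697683.19 in³
X̄ = 1187683.19 / 19492.08 = 60.93 in
Ȳ = 1697683.19 / 19492.08 = 87.10 in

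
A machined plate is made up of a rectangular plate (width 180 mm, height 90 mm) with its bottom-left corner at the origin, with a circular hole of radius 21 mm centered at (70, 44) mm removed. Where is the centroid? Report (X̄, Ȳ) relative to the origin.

plate: A = 180 × 90 = 16200.00, centroid at (90.00, 45.00).
hole: A = −π·21² = -1385.44, centroid at (70.00, 44.00).
ΣA = 14814.56 mm², ΣAX̄ = 1361019.03 mm³, ΣAȲ = 668040.54 mm³.
X̄ = 1361019.03/14814.56 = 91.87 mm; Ȳ = 668040.54/14814.56 = 45.09 mm.

X̄ = 91.87 mm, Ȳ = 45.09 mm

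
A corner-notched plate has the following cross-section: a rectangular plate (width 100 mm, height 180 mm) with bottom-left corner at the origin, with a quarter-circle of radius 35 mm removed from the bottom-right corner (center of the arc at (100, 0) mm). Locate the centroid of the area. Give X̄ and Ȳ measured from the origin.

Part | A | x̄ᵢ | ȳᵢ | A·x̄ᵢ | A·ȳᵢ
plate | 18000.00 | 50.00 | 90.00 | 900000.00 | 1620000.00
removed quarter-circle | -962.11 | 85.15 | 14.85 | -81919.61 | -14291.67
Σ | 17037.89 |  |  | 818080.39 | 1605708.33
X̄ = 818080.39 / 17037.89 = 48.02 mm
Ȳ = 1605708.33 / 17037.89 = 94.24 mm

X̄ = 48.02 mm, Ȳ = 94.24 mm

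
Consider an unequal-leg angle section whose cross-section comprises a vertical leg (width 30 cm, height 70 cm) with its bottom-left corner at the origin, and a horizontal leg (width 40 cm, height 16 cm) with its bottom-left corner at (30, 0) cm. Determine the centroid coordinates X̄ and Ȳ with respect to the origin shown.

X̄ = 23.18 cm, Ȳ = 28.69 cm

vertical leg: A = 30 × 70 = 2100.00, centroid at (15.00, 35.00).
horizontal leg: A = 40 × 16 = 640.00, centroid at (50.00, 8.00).
ΣA = 2740.00 cm²
ΣAX̄ = (2100.00)(15.00) + (640.00)(50.00) = 63500.00 cm³
ΣAȲ = (2100.00)(35.00) + (640.00)(8.00) = 78620.00 cm³
X̄ = 63500.00 / 2740.00 = 23.18 cm
Ȳ = 78620.00 / 2740.00 = 28.69 cm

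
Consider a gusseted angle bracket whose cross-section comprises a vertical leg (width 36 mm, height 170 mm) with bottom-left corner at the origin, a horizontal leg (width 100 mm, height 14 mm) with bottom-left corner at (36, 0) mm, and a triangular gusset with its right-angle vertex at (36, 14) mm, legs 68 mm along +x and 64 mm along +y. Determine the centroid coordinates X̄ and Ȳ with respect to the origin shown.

vertical leg: A = 36 × 170 = 6120.00, centroid at (18.00, 85.00).
horizontal leg: A = 100 × 14 = 1400.00, centroid at (86.00, 7.00).
gusset: A = ½·68·64 = 2176.00, centroid at (58.67, 35.33).
ΣA = 9696.00 mm², ΣAX̄ = 358218.67 mm³, ΣAȲ = 606885.33 mm³.
X̄ = 358218.67/9696.00 = 36.94 mm; Ȳ = 606885.33/9696.00 = 62.59 mm.

X̄ = 36.94 mm, Ȳ = 62.59 mm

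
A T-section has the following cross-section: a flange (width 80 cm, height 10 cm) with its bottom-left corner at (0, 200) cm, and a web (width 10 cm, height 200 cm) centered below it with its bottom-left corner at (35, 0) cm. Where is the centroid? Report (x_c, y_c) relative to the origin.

x_c = 40.00 cm, y_c = 130.00 cm

web: A = 10 × 200 = 2000.00, centroid at (40.00, 100.00).
flange: A = 80 × 10 = 800.00, centroid at (40.00, 205.00).
ΣA = 2800.00 cm², ΣAx_c = 112000.00 cm³, ΣAy_c = 364000.00 cm³.
x_c = 112000.00/2800.00 = 40.00 cm; y_c = 364000.00/2800.00 = 130.00 cm.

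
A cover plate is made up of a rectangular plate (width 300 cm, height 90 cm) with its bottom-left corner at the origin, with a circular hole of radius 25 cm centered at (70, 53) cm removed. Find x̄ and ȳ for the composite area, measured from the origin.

x̄ = 156.27 cm, ȳ = 44.37 cm

Part | A | x̄ᵢ | ȳᵢ | A·x̄ᵢ | A·ȳᵢ
plate | 27000.00 | 150.00 | 45.00 | 4050000.00 | 1215000.00
hole | -1963.50 | 70.00 | 53.00 | -137444.68 | -104065.26
Σ | 25036.50 |  |  | 3912555.32 | 1110934.74
x̄ = 3912555.32 / 25036.50 = 156.27 cm
ȳ = 1110934.74 / 25036.50 = 44.37 cm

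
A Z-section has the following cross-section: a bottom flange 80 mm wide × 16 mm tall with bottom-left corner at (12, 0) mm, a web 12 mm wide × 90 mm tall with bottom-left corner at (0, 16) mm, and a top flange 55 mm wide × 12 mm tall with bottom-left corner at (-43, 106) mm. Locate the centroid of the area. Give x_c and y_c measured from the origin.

bottom flange: A = 80 × 16 = 1280.00, centroid at (52.00, 8.00).
web: A = 12 × 90 = 1080.00, centroid at (6.00, 61.00).
top flange: A = 55 × 12 = 660.00, centroid at (-15.50, 112.00).
ΣA = 3020.00 mm²
ΣAx_c = (1280.00)(52.00) + (1080.00)(6.00) + (660.00)(-15.50) = 62810.00 mm³
ΣAy_c = (1280.00)(8.00) + (1080.00)(61.00) + (660.00)(112.00) = 150040.00 mm³
x_c = 62810.00 / 3020.00 = 20.80 mm
y_c = 150040.00 / 3020.00 = 49.68 mm

x_c = 20.80 mm, y_c = 49.68 mm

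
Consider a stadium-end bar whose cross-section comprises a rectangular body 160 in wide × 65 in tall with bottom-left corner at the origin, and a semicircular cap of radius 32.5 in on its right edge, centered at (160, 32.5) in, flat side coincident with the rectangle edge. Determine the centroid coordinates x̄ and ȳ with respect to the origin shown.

rectangular body: A = 160 × 65 = 10400.00, centroid at (80.00, 32.50).
semicircular end: A = ½π·32.5² = 1659.15, centroid at (173.79, 32.50).
ΣA = 12059.15 in²
ΣAx̄ = (10400.00)(80.00) + (1659.15)(173.79) = 1120350.00 in³
ΣAȳ = (10400.00)(32.50) + (1659.15)(32.50) = 391922.49 in³
x̄ = 1120350.00 / 12059.15 = 92.90 in
ȳ = 391922.49 / 12059.15 = 32.50 in

x̄ = 92.90 in, ȳ = 32.50 in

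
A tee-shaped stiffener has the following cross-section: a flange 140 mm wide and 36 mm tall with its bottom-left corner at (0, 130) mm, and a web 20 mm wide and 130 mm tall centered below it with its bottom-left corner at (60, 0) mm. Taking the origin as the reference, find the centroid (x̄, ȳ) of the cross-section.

Part | A | x̄ᵢ | ȳᵢ | A·x̄ᵢ | A·ȳᵢ
web | 2600.00 | 70.00 | 65.00 | 182000.00 | 169000.00
flange | 5040.00 | 70.00 | 148.00 | 352800.00 | 745920.00
Σ | 7640.00 |  |  | 534800.00 | 914920.00
x̄ = 534800.00 / 7640.00 = 70.00 mm
ȳ = 914920.00 / 7640.00 = 119.75 mm

x̄ = 70.00 mm, ȳ = 119.75 mm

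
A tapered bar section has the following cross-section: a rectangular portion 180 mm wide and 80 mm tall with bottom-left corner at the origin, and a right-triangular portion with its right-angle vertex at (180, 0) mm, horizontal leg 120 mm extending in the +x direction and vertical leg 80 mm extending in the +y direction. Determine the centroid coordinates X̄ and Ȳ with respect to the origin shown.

X̄ = 122.50 mm, Ȳ = 36.67 mm

rectangular portion: A = 180 × 80 = 14400.00, centroid at (90.00, 40.00).
triangular portion: A = ½·120·80 = 4800.00, centroid at (220.00, 26.67).
ΣA = 19200.00 mm², ΣAX̄ = 2352000.00 mm³, ΣAȲ = 704000.00 mm³.
X̄ = 2352000.00/19200.00 = 122.50 mm; Ȳ = 704000.00/19200.00 = 36.67 mm.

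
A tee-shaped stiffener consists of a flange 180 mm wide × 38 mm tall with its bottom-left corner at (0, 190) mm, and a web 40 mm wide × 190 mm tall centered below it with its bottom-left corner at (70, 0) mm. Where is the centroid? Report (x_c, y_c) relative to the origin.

x_c = 90.00 mm, y_c = 149.00 mm

Part | A | x̄ᵢ | ȳᵢ | A·x̄ᵢ | A·ȳᵢ
web | 7600.00 | 90.00 | 95.00 | 684000.00 | 722000.00
flange | 6840.00 | 90.00 | 209.00 | 615600.00 | 1429560.00
Σ | 14440.00 |  |  | 1299600.00 | 2151560.00
x_c = 1299600.00 / 14440.00 = 90.00 mm
y_c = 2151560.00 / 14440.00 = 149.00 mm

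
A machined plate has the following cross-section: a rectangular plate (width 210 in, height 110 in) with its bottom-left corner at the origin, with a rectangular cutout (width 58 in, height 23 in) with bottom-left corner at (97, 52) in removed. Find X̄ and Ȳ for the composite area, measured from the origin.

plate: A = 210 × 110 = 23100.00, centroid at (105.00, 55.00).
hole: A = −(58 × 23) = -1334.00, centroid at (126.00, 63.50).
ΣA = 21766.00 in², ΣAX̄ = 2257416.00 in³, ΣAȲ = 1185791.00 in³.
X̄ = 2257416.00/21766.00 = 103.71 in; Ȳ = 1185791.00/21766.00 = 54.48 in.

X̄ = 103.71 in, Ȳ = 54.48 in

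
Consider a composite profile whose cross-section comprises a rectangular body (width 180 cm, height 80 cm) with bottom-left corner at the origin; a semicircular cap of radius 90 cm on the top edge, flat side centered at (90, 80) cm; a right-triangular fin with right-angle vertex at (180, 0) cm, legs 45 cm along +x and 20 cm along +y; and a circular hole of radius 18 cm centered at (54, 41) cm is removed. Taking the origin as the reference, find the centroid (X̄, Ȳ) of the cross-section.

X̄ = 93.16 cm, Ȳ = 76.86 cm

rectangular body: A = 180 × 80 = 14400.00, centroid at (90.00, 40.00).
semicircular top: A = ½π·90² = 12723.45, centroid at (90.00, 118.20).
triangular fin: A = ½·45·20 = 450.00, centroid at (195.00, 6.67).
hole: A = −π·18² = -1017.88, centroid at (54.00, 41.00).
ΣA = 26555.57 cm², ΣAX̄ = 2473895.22 cm³, ΣAȲ = 2041143.10 cm³.
X̄ = 2473895.22/26555.57 = 93.16 cm; Ȳ = 2041143.10/26555.57 = 76.86 cm.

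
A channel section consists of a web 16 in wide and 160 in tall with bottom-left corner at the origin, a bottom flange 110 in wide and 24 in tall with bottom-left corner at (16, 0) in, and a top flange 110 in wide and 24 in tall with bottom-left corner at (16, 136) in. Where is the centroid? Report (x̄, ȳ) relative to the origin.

x̄ = 50.43 in, ȳ = 80.00 in

web: A = 16 × 160 = 2560.00, centroid at (8.00, 80.00).
bottom flange: A = 110 × 24 = 2640.00, centroid at (71.00, 12.00).
top flange: A = 110 × 24 = 2640.00, centroid at (71.00, 148.00).
ΣA = 7840.00 in²
ΣAx̄ = (2560.00)(8.00) + (2640.00)(71.00) + (2640.00)(71.00) = 395360.00 in³
ΣAȳ = (2560.00)(80.00) + (2640.00)(12.00) + (2640.00)(148.00) = 627200.00 in³
x̄ = 395360.00 / 7840.00 = 50.43 in
ȳ = 627200.00 / 7840.00 = 80.00 in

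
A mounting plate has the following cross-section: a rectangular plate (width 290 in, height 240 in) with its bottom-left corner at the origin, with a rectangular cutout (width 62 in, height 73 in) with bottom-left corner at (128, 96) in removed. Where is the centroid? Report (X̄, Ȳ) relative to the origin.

plate: A = 290 × 240 = 69600.00, centroid at (145.00, 120.00).
hole: A = −(62 × 73) = -4526.00, centroid at (159.00, 132.50).
ΣA = 65074.00 in²
ΣAX̄ = (69600.00)(145.00) + (-4526.00)(159.00) = 9372366.00 in³
ΣAȲ = (69600.00)(120.00) + (-4526.00)(132.50) = 7752305.00 in³
X̄ = 9372366.00 / 65074.00 = 144.03 in
Ȳ = 7752305.00 / 65074.00 = 119.13 in

X̄ = 144.03 in, Ȳ = 119.13 in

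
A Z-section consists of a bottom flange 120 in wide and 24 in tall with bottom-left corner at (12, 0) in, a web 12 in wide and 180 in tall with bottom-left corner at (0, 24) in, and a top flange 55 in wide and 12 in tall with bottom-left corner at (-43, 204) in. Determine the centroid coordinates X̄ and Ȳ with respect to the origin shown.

bottom flange: A = 120 × 24 = 2880.00, centroid at (72.00, 12.00).
web: A = 12 × 180 = 2160.00, centroid at (6.00, 114.00).
top flange: A = 55 × 12 = 660.00, centroid at (-15.50, 210.00).
ΣA = 5700.00 in²
ΣAX̄ = (2880.00)(72.00) + (2160.00)(6.00) + (660.00)(-15.50) = 210090.00 in³
ΣAȲ = (2880.00)(12.00) + (2160.00)(114.00) + (660.00)(210.00) = 419400.00 in³
X̄ = 210090.00 / 5700.00 = 36.86 in
Ȳ = 419400.00 / 5700.00 = 73.58 in

X̄ = 36.86 in, Ȳ = 73.58 in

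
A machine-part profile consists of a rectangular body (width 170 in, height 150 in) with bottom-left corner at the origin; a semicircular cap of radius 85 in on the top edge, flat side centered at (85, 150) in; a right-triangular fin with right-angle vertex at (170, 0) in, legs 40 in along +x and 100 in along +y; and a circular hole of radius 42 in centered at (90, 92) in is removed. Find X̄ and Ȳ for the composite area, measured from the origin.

rectangular body: A = 170 × 150 = 25500.00, centroid at (85.00, 75.00).
semicircular top: A = ½π·85² = 11349.00, centroid at (85.00, 186.08).
triangular fin: A = ½·40·100 = 2000.00, centroid at (183.33, 33.33).
hole: A = −π·42² = -5541.77, centroid at (90.00, 92.00).
ΣA = 33307.23 in²
ΣAX̄ = (25500.00)(85.00) + (11349.00)(85.00) + (2000.00)(183.33) + (-5541.77)(90.00) = 3000072.71 in³
ΣAȲ = (25500.00)(75.00) + (11349.00)(186.08) + (2000.00)(33.33) + (-5541.77)(92.00) = 3581091.06 in³
X̄ = 3000072.71 / 33307.23 = 90.07 in
Ȳ = 3581091.06 / 33307.23 = 107.52 in

X̄ = 90.07 in, Ȳ = 107.52 in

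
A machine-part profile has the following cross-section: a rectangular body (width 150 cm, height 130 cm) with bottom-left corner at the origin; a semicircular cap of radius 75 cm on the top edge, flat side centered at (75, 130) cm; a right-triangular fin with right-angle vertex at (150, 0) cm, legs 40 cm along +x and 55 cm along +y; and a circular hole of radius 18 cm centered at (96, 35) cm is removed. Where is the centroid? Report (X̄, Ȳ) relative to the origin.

Part | A | x̄ᵢ | ȳᵢ | A·x̄ᵢ | A·ȳᵢ
rectangular body | 19500.00 | 75.00 | 65.00 | 1462500.00 | 1267500.00
semicircular top | 8835.73 | 75.00 | 161.83 | 662679.70 | 1429894.81
triangular fin | 1100.00 | 163.33 | 18.33 | 179666.67 | 20166.67
hole | -1017.88 | 96.00 | 35.00 | -97716.10 | -35625.66
Σ | 28417.85 |  |  | 2207130.27 | 2681935.82
X̄ = 2207130.27 / 28417.85 = 77.67 cm
Ȳ = 2681935.82 / 28417.85 = 94.38 cm

X̄ = 77.67 cm, Ȳ = 94.38 cm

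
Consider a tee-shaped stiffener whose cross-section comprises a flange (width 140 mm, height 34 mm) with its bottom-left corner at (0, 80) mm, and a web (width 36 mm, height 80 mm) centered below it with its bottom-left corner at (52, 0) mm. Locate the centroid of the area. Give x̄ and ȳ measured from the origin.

web: A = 36 × 80 = 2880.00, centroid at (70.00, 40.00).
flange: A = 140 × 34 = 4760.00, centroid at (70.00, 97.00).
ΣA = 7640.00 mm²
ΣAx̄ = (2880.00)(70.00) + (4760.00)(70.00) = 534800.00 mm³
ΣAȳ = (2880.00)(40.00) + (4760.00)(97.00) = 576920.00 mm³
x̄ = 534800.00 / 7640.00 = 70.00 mm
ȳ = 576920.00 / 7640.00 = 75.51 mm

x̄ = 70.00 mm, ȳ = 75.51 mm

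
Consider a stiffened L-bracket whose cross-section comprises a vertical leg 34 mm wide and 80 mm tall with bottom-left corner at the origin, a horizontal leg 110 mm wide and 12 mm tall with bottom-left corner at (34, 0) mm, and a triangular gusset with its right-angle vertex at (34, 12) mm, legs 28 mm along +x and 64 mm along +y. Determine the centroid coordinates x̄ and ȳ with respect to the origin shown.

x̄ = 41.03 mm, ȳ = 29.70 mm

vertical leg: A = 34 × 80 = 2720.00, centroid at (17.00, 40.00).
horizontal leg: A = 110 × 12 = 1320.00, centroid at (89.00, 6.00).
gusset: A = ½·28·64 = 896.00, centroid at (43.33, 33.33).
ΣA = 4936.00 mm²
ΣAx̄ = (2720.00)(17.00) + (1320.00)(89.00) + (896.00)(43.33) = 202546.67 mm³
ΣAȳ = (2720.00)(40.00) + (1320.00)(6.00) + (896.00)(33.33) = 146586.67 mm³
x̄ = 202546.67 / 4936.00 = 41.03 mm
ȳ = 146586.67 / 4936.00 = 29.70 mm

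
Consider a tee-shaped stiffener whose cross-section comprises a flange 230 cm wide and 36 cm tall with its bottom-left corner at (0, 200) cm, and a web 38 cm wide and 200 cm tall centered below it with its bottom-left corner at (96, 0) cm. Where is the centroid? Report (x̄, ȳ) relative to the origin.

web: A = 38 × 200 = 7600.00, centroid at (115.00, 100.00).
flange: A = 230 × 36 = 8280.00, centroid at (115.00, 218.00).
ΣA = 15880.00 cm², ΣAx̄ = 1826200.00 cm³, ΣAȳ = 2565040.00 cm³.
x̄ = 1826200.00/15880.00 = 115.00 cm; ȳ = 2565040.00/15880.00 = 161.53 cm.

x̄ = 115.00 cm, ȳ = 161.53 cm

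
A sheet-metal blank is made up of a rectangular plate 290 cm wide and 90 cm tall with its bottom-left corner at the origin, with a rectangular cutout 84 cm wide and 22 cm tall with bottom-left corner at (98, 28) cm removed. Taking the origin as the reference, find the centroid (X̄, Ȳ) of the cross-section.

Part | A | x̄ᵢ | ȳᵢ | A·x̄ᵢ | A·ȳᵢ
plate | 26100.00 | 145.00 | 45.00 | 3784500.00 | 1174500.00
hole | -1848.00 | 140.00 | 39.00 | -258720.00 | -72072.00
Σ | 24252.00 |  |  | 3525780.00 | 1102428.00
X̄ = 3525780.00 / 24252.00 = 145.38 cm
Ȳ = 1102428.00 / 24252.00 = 45.46 cm

X̄ = 145.38 cm, Ȳ = 45.46 cm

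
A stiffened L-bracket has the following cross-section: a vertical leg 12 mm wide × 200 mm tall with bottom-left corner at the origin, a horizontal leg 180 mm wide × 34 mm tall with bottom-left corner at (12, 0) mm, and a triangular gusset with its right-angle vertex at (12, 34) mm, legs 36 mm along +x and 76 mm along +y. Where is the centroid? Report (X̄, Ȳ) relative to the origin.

Part | A | x̄ᵢ | ȳᵢ | A·x̄ᵢ | A·ȳᵢ
vertical leg | 2400.00 | 6.00 | 100.00 | 14400.00 | 240000.00
horizontal leg | 6120.00 | 102.00 | 17.00 | 624240.00 | 104040.00
gusset | 1368.00 | 24.00 | 59.33 | 32832.00 | 81168.00
Σ | 9888.00 |  |  | 671472.00 | 425208.00
X̄ = 671472.00 / 9888.00 = 67.91 mm
Ȳ = 425208.00 / 9888.00 = 43.00 mm

X̄ = 67.91 mm, Ȳ = 43.00 mm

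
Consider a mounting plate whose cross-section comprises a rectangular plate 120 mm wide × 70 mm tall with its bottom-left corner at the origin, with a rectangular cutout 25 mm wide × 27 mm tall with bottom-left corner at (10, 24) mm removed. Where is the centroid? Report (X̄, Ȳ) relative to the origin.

Part | A | x̄ᵢ | ȳᵢ | A·x̄ᵢ | A·ȳᵢ
plate | 8400.00 | 60.00 | 35.00 | 504000.00 | 294000.00
hole | -675.00 | 22.50 | 37.50 | -15187.50 | -25312.50
Σ | 7725.00 |  |  | 488812.50 | 268687.50
X̄ = 488812.50 / 7725.00 = 63.28 mm
Ȳ = 268687.50 / 7725.00 = 34.78 mm

X̄ = 63.28 mm, Ȳ = 34.78 mm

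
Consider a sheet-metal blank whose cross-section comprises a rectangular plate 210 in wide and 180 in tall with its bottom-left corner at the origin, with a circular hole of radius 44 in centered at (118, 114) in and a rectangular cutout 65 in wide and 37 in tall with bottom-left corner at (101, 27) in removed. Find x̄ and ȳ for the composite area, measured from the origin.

plate: A = 210 × 180 = 37800.00, centroid at (105.00, 90.00).
hole 1: A = −π·44² = -6082.12, centroid at (118.00, 114.00).
hole 2: A = −(65 × 37) = -2405.00, centroid at (133.50, 45.50).
ΣA = 29312.88 in², ΣAx̄ = 2930241.94 in³, ΣAȳ = 2599210.43 in³.
x̄ = 2930241.94/29312.88 = 99.96 in; ȳ = 2599210.43/29312.88 = 88.67 in.

x̄ = 99.96 in, ȳ = 88.67 in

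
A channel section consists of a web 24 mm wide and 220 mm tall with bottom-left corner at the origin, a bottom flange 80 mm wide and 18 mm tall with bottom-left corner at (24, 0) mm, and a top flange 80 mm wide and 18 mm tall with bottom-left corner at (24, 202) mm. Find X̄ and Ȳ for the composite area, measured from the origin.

Part | A | x̄ᵢ | ȳᵢ | A·x̄ᵢ | A·ȳᵢ
web | 5280.00 | 12.00 | 110.00 | 63360.00 | 580800.00
bottom flange | 1440.00 | 64.00 | 9.00 | 92160.00 | 12960.00
top flange | 1440.00 | 64.00 | 211.00 | 92160.00 | 303840.00
Σ | 8160.00 |  |  | 247680.00 | 897600.00
X̄ = 247680.00 / 8160.00 = 30.35 mm
Ȳ = 897600.00 / 8160.00 = 110.00 mm

X̄ = 30.35 mm, Ȳ = 110.00 mm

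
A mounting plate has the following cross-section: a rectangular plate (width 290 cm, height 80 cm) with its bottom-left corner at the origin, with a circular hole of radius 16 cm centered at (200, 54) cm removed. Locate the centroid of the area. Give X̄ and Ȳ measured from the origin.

Part | A | x̄ᵢ | ȳᵢ | A·x̄ᵢ | A·ȳᵢ
plate | 23200.00 | 145.00 | 40.00 | 3364000.00 | 928000.00
hole | -804.25 | 200.00 | 54.00 | -160849.54 | -43429.38
Σ | 22395.75 |  |  | 3203150.46 | 884570.62
X̄ = 3203150.46 / 22395.75 = 143.02 cm
Ȳ = 884570.62 / 22395.75 = 39.50 cm

X̄ = 143.02 cm, Ȳ = 39.50 cm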